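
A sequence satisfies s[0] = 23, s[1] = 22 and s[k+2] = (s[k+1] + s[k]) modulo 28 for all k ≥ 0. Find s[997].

We have s[0] = 23; s[1] = 22; s[2] = 17; s[3] = 11; s[4] = 0; s[5] = 11; s[6] = 11; s[7] = 22; s[8] = 5; s[9] = 27; s[10] = 4; s[11] = 3; s[12] = 7; s[13] = 10; s[14] = 17; s[15] = 27; s[16] = 16; s[17] = 15; s[18] = 3; s[19] = 18; s[20] = 21; s[21] = 11; s[22] = 4; s[23] = 15; s[24] = 19; s[25] = 6; s[26] = 25; s[27] = 3; s[28] = 0; s[29] = 3; s[30] = 3; s[31] = 6; s[32] = 9; s[33] = 15; s[34] = 24; s[35] = 11; s[36] = 7; s[37] = 18; s[38] = 25; s[39] = 15; s[40] = 12; s[41] = 27; s[42] = 11; s[43] = 10; s[44] = 21; s[45] = 3; s[46] = 24; s[47] = 27; s[48] = 23; s[49] = 22.
The sequence repeats with period 48.
(997 - 0) mod 48 = 37, so s[997] = s[37] = 18.

18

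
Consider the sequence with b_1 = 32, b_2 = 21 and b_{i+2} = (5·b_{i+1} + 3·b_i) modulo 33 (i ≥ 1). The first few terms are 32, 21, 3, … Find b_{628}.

21

Computing terms: b_1 = 32, b_2 = 21, b_3 = 3, b_4 = 12, b_5 = 3, b_6 = 18, b_7 = 0, b_8 = 21, b_9 = 6, b_{10} = 27, b_{11} = 21, b_{12} = 21, b_{13} = 3.
Since (b_{12}, b_{13}) = (b_2, b_3) = (21, 3) (two consecutive terms determine the rest), the sequence is eventually periodic: after a pre-period of length 1 it cycles with period 10.
For i ≥ 2, b_i depends only on (i - 2) mod 10. (628 - 2) mod 10 = 6, so b_{628} = b_8 = 21.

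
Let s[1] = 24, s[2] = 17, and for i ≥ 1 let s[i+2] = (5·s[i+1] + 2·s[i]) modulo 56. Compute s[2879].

41

Computing terms: s[1] = 24, s[2] = 17, s[3] = 21, s[4] = 27, s[5] = 9, s[6] = 43, s[7] = 9, s[8] = 19, s[9] = 1, s[10] = 43, s[11] = 49, s[12] = 51, s[13] = 17, s[14] = 19, s[15] = 17, s[16] = 11, s[17] = 33, s[18] = 19, s[19] = 49, s[20] = 3, s[21] = 1, s[22] = 11, s[23] = 1, s[24] = 27, s[25] = 25, s[26] = 11, s[27] = 49, s[28] = 43, s[29] = 33, s[30] = 27, s[31] = 33, s[32] = 51, s[33] = 41, s[34] = 27, s[35] = 49, s[36] = 19, s[37] = 25, s[38] = 51, s[39] = 25, s[40] = 3, s[41] = 9, s[42] = 51, s[43] = 49, s[44] = 11, s[45] = 41, s[46] = 3, s[47] = 41, s[48] = 43, s[49] = 17, s[50] = 3, s[51] = 49, s[52] = 27, s[53] = 9.
Since (s[52], s[53]) = (s[4], s[5]) = (27, 9) (two consecutive terms determine the rest), the sequence is eventually periodic: after a pre-period of length 3 it cycles with period 48.
For i ≥ 4, s[i] depends only on (i - 4) mod 48. (2879 - 4) mod 48 = 43, so s[2879] = s[47] = 41.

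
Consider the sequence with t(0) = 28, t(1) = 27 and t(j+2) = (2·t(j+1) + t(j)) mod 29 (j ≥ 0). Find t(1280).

We have t(0) = 28; t(1) = 27; t(2) = 24; t(3) = 17; t(4) = 0; t(5) = 17; t(6) = 5; t(7) = 27; t(8) = 1; t(9) = 0; t(10) = 1; t(11) = 2; t(12) = 5; t(13) = 12; t(14) = 0; t(15) = 12; t(16) = 24; t(17) = 2; t(18) = 28; t(19) = 0; t(20) = 28; t(21) = 27.
Since (t(20), t(21)) = (t(0), t(1)) = (28, 27) (two consecutive terms determine the rest), the sequence is periodic with period 20.
So t(1280) = t(0 + ((1280-0) mod 20)) = t(0) = 28.

28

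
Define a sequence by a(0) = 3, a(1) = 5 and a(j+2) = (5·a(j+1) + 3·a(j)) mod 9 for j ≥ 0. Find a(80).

7

Computing terms: a(0) = 3, a(1) = 5, a(2) = 7, a(3) = 5, a(4) = 1, a(5) = 2, a(6) = 4, a(7) = 8, a(8) = 7, a(9) = 5.
Since (a(8), a(9)) = (a(2), a(3)) = (7, 5) (two consecutive terms determine the rest), the sequence is eventually periodic: after a pre-period of length 2 it cycles with period 6.
For j ≥ 2, a(j) depends only on (j - 2) mod 6. (80 - 2) mod 6 = 0, so a(80) = a(2) = 7.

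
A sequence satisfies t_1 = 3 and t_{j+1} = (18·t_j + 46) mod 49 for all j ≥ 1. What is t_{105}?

Computing terms: t_1 = 3, t_2 = 2, t_3 = 33, t_4 = 3.
The sequence repeats with period 3.
So t_{105} = t_{1 + ((105-1) mod 3)} = t_3 = 33.

33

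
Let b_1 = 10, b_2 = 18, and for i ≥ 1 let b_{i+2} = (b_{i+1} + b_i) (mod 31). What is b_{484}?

15

Listing terms: b_1 = 10; b_2 = 18; b_3 = 28; b_4 = 15; b_5 = 12; b_6 = 27; b_7 = 8; b_8 = 4; b_9 = 12; b_{10} = 16; b_{11} = 28; b_{12} = 13; b_{13} = 10; b_{14} = 23; b_{15} = 2; b_{16} = 25; b_{17} = 27; b_{18} = 21; b_{19} = 17; b_{20} = 7; b_{21} = 24; b_{22} = 0; b_{23} = 24; b_{24} = 24; b_{25} = 17; b_{26} = 10; b_{27} = 27; b_{28} = 6; b_{29} = 2; b_{30} = 8; b_{31} = 10; b_{32} = 18.
The sequence repeats with period 30.
So b_{484} = b_{1 + ((484-1) mod 30)} = b_4 = 15.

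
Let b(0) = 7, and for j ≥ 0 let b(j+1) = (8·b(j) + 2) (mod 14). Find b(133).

Listing terms: b(0) = 7, b(1) = 2, b(2) = 4, b(3) = 6, b(4) = 8, b(5) = 10, b(6) = 12, b(7) = 0, b(8) = 2.
Since b(8) = b(1) = 2, the sequence is eventually periodic: after a pre-period of length 1 it cycles with period 7.
For j ≥ 1, b(j) depends only on (j - 1) mod 7. (133 - 1) mod 7 = 6, so b(133) = b(7) = 0.

0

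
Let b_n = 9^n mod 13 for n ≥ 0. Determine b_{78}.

1

Computing terms: b_0 = 1, b_1 = 9, b_2 = 3, b_3 = 1.
The sequence repeats with period 3.
(78 - 0) mod 3 = 0, so b_{78} = b_0 = 1.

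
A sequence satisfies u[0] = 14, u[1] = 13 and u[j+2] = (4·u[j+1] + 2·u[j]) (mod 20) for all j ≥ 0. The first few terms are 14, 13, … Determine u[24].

4

Computing terms: u[0] = 14, u[1] = 13, u[2] = 0, u[3] = 6, u[4] = 4, u[5] = 8, u[6] = 0, u[7] = 16, u[8] = 4, u[9] = 8.
Since (u[8], u[9]) = (u[4], u[5]) = (4, 8) (two consecutive terms determine the rest), the sequence is eventually periodic: after a pre-period of length 4 it cycles with period 4.
For j ≥ 4, u[j] depends only on (j - 4) mod 4. (24 - 4) mod 4 = 0, so u[24] = u[4] = 4.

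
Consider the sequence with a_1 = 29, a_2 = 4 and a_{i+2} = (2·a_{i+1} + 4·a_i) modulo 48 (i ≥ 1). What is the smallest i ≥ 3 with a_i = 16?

We have a_1 = 29,  a_2 = 4,  a_3 = 28,  a_4 = 24,  a_5 = 16,  a_6 = 32,  a_7 = 32,  a_8 = 0,  a_9 = 32,  a_{10} = 16,  a_{11} = 16,  a_{12} = 0,  a_{13} = 16,  a_{14} = 32.
Since (a_{13}, a_{14}) = (a_5, a_6) = (16, 32) (two consecutive terms determine the rest), the sequence is eventually periodic: after a pre-period of length 4 it cycles with period 8.
The value 16 first appears (with i ≥ 3) at a_5.

5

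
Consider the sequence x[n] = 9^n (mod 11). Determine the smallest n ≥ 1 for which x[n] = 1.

5

Listing terms: x[0] = 1,  x[1] = 9,  x[2] = 4,  x[3] = 3,  x[4] = 5,  x[5] = 1.
The sequence repeats with period 5.
The value 1 next appears (with n ≥ 1) at x[5].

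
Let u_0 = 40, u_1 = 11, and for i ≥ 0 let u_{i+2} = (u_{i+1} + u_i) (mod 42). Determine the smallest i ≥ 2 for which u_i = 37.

8

We have u_0 = 40,  u_1 = 11,  u_2 = 9,  u_3 = 20,  u_4 = 29,  u_5 = 7,  u_6 = 36,  u_7 = 1,  u_8 = 37,  u_9 = 38,  u_{10} = 33,  u_{11} = 29,  u_{12} = 20,  u_{13} = 7,  u_{14} = 27,  u_{15} = 34,  u_{16} = 19,  u_{17} = 11,  u_{18} = 30,  u_{19} = 41,  u_{20} = 29,  u_{21} = 28,  u_{22} = 15,  u_{23} = 1,  u_{24} = 16,  u_{25} = 17,  u_{26} = 33,  u_{27} = 8,  u_{28} = 41,  u_{29} = 7,  u_{30} = 6,  u_{31} = 13,  u_{32} = 19,  u_{33} = 32,  u_{34} = 9,  u_{35} = 41,  u_{36} = 8,  u_{37} = 7,  u_{38} = 15,  u_{39} = 22,  u_{40} = 37,  u_{41} = 17,  u_{42} = 12,  u_{43} = 29,  u_{44} = 41,  u_{45} = 28,  u_{46} = 27,  u_{47} = 13,  u_{48} = 40,  u_{49} = 11.
The sequence repeats with period 48.
The value 37 first appears (with i ≥ 2) at u_8.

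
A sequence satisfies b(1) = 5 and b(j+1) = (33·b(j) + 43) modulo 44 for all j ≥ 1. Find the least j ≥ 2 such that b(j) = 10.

4

Listing terms: b(1) = 5,  b(2) = 32,  b(3) = 43,  b(4) = 10,  b(5) = 21,  b(6) = 32.
Since b(6) = b(2) = 32, the sequence is eventually periodic: after a pre-period of length 1 it cycles with period 4.
The value 10 first appears (with j ≥ 2) at b(4).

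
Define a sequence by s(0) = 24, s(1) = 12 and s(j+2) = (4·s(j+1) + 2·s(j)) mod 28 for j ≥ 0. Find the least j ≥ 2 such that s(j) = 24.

We have s(0) = 24, s(1) = 12, s(2) = 12, s(3) = 16, s(4) = 4, s(5) = 20, s(6) = 4, s(7) = 0, s(8) = 8, s(9) = 4, s(10) = 4, s(11) = 24, s(12) = 20, s(13) = 16, s(14) = 20, s(15) = 0, s(16) = 12, s(17) = 20, s(18) = 20, s(19) = 8, s(20) = 16, s(21) = 24, s(22) = 16, s(23) = 0, s(24) = 4, s(25) = 16, s(26) = 16, s(27) = 12, s(28) = 24, s(29) = 8, s(30) = 24, s(31) = 0, s(32) = 20, s(33) = 24, s(34) = 24, s(35) = 4, s(36) = 8, s(37) = 12, s(38) = 8, s(39) = 0, s(40) = 16, s(41) = 8, s(42) = 8, s(43) = 20, s(44) = 12, s(45) = 4, s(46) = 12, s(47) = 0, s(48) = 24, s(49) = 12.
Since (s(48), s(49)) = (s(0), s(1)) = (24, 12) (two consecutive terms determine the rest), the sequence is periodic with period 48.
The value 24 first appears (with j ≥ 2) at s(11).

11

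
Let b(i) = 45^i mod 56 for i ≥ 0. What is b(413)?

5

We have b(0) = 1; b(1) = 45; b(2) = 9; b(3) = 13; b(4) = 25; b(5) = 5; b(6) = 1.
The sequence repeats with period 6.
So b(413) = b(0 + ((413-0) mod 6)) = b(5) = 5.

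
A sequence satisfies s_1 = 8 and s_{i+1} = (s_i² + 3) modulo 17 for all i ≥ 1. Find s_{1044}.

2

Listing terms: s_1 = 8,  s_2 = 16,  s_3 = 4,  s_4 = 2,  s_5 = 7,  s_6 = 1,  s_7 = 4.
Since s_7 = s_3 = 4, the sequence is eventually periodic: after a pre-period of length 2 it cycles with period 4.
For i ≥ 3, s_i depends only on (i - 3) mod 4. (1044 - 3) mod 4 = 1, so s_{1044} = s_4 = 2.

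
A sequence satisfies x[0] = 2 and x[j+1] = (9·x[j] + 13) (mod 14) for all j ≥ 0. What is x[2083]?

x[0] = 2,  x[1] = 3,  x[2] = 12,  x[3] = 9,  x[4] = 10,  x[5] = 5,  x[6] = 2.
The sequence repeats with period 6.
So x[2083] = x[0 + ((2083-0) mod 6)] = x[1] = 3.

3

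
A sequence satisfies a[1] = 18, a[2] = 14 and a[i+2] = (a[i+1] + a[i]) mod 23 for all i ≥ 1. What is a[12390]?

9

Computing terms: a[1] = 18,  a[2] = 14,  a[3] = 9,  a[4] = 0,  a[5] = 9,  a[6] = 9,  a[7] = 18,  a[8] = 4,  a[9] = 22,  a[10] = 3,  a[11] = 2,  a[12] = 5,  a[13] = 7,  a[14] = 12,  a[15] = 19,  a[16] = 8,  a[17] = 4,  a[18] = 12,  a[19] = 16,  a[20] = 5,  a[21] = 21,  a[22] = 3,  a[23] = 1,  a[24] = 4,  a[25] = 5,  a[26] = 9,  a[27] = 14,  a[28] = 0,  a[29] = 14,  a[30] = 14,  a[31] = 5,  a[32] = 19,  a[33] = 1,  a[34] = 20,  a[35] = 21,  a[36] = 18,  a[37] = 16,  a[38] = 11,  a[39] = 4,  a[40] = 15,  a[41] = 19,  a[42] = 11,  a[43] = 7,  a[44] = 18,  a[45] = 2,  a[46] = 20,  a[47] = 22,  a[48] = 19,  a[49] = 18,  a[50] = 14.
Since (a[49], a[50]) = (a[1], a[2]) = (18, 14) (two consecutive terms determine the rest), the sequence is periodic with period 48.
(12390 - 1) mod 48 = 5, so a[12390] = a[6] = 9.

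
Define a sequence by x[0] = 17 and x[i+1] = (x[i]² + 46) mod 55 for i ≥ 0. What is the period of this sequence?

3

Listing terms: x[0] = 17,  x[1] = 5,  x[2] = 16,  x[3] = 27,  x[4] = 5.
Since x[4] = x[1] = 5, the sequence is eventually periodic: after a pre-period of length 1 it cycles with period 3.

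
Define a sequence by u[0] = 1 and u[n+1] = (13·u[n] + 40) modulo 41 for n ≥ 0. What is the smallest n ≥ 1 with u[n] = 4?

u[0] = 1,  u[1] = 12,  u[2] = 32,  u[3] = 5,  u[4] = 23,  u[5] = 11,  u[6] = 19,  u[7] = 0,  u[8] = 40,  u[9] = 27,  u[10] = 22,  u[11] = 39,  u[12] = 14,  u[13] = 17,  u[14] = 15,  u[15] = 30,  u[16] = 20,  u[17] = 13,  u[18] = 4,  u[19] = 10,  u[20] = 6,  u[21] = 36,  u[22] = 16,  u[23] = 2,  u[24] = 25,  u[25] = 37,  u[26] = 29,  u[27] = 7,  u[28] = 8,  u[29] = 21,  u[30] = 26,  u[31] = 9,  u[32] = 34,  u[33] = 31,  u[34] = 33,  u[35] = 18,  u[36] = 28,  u[37] = 35,  u[38] = 3,  u[39] = 38,  u[40] = 1.
The sequence repeats with period 40.
The value 4 first appears (with n ≥ 1) at u[18].

18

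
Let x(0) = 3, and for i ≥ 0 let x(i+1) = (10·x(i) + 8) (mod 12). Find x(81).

0

x(0) = 3, x(1) = 2, x(2) = 4, x(3) = 0, x(4) = 8, x(5) = 4.
Since x(5) = x(2) = 4, the sequence is eventually periodic: after a pre-period of length 2 it cycles with period 3.
For i ≥ 2, x(i) depends only on (i - 2) mod 3. (81 - 2) mod 3 = 1, so x(81) = x(3) = 0.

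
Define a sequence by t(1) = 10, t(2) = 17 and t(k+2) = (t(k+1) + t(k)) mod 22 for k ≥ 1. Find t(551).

21

Computing terms: t(1) = 10; t(2) = 17; t(3) = 5; t(4) = 0; t(5) = 5; t(6) = 5; t(7) = 10; t(8) = 15; t(9) = 3; t(10) = 18; t(11) = 21; t(12) = 17; t(13) = 16; t(14) = 11; t(15) = 5; t(16) = 16; t(17) = 21; t(18) = 15; t(19) = 14; t(20) = 7; t(21) = 21; t(22) = 6; t(23) = 5; t(24) = 11; t(25) = 16; t(26) = 5; t(27) = 21; t(28) = 4; t(29) = 3; t(30) = 7; t(31) = 10; t(32) = 17.
The sequence repeats with period 30.
(551 - 1) mod 30 = 10, so t(551) = t(11) = 21.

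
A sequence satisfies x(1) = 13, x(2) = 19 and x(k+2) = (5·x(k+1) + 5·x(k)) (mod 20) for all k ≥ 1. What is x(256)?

We have x(1) = 13; x(2) = 19; x(3) = 0; x(4) = 15; x(5) = 15; x(6) = 10; x(7) = 5; x(8) = 15; x(9) = 0; x(10) = 15.
Since (x(9), x(10)) = (x(3), x(4)) = (0, 15) (two consecutive terms determine the rest), the sequence is eventually periodic: after a pre-period of length 2 it cycles with period 6.
For k ≥ 3, x(k) depends only on (k - 3) mod 6. (256 - 3) mod 6 = 1, so x(256) = x(4) = 15.

15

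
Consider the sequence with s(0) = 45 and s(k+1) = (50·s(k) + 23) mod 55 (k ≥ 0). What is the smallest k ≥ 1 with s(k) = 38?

7

Listing terms: s(0) = 45,  s(1) = 18,  s(2) = 43,  s(3) = 28,  s(4) = 48,  s(5) = 3,  s(6) = 8,  s(7) = 38,  s(8) = 53,  s(9) = 33,  s(10) = 23,  s(11) = 18.
Since s(11) = s(1) = 18, the sequence is eventually periodic: after a pre-period of length 1 it cycles with period 10.
The value 38 first appears (with k ≥ 1) at s(7).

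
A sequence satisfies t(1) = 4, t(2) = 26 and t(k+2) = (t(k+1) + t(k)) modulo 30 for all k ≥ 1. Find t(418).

20

We have t(1) = 4; t(2) = 26; t(3) = 0; t(4) = 26; t(5) = 26; t(6) = 22; t(7) = 18; t(8) = 10; t(9) = 28; t(10) = 8; t(11) = 6; t(12) = 14; t(13) = 20; t(14) = 4; t(15) = 24; t(16) = 28; t(17) = 22; t(18) = 20; t(19) = 12; t(20) = 2; t(21) = 14; t(22) = 16; t(23) = 0; t(24) = 16; t(25) = 16; t(26) = 2; t(27) = 18; t(28) = 20; t(29) = 8; t(30) = 28; t(31) = 6; t(32) = 4; t(33) = 10; t(34) = 14; t(35) = 24; t(36) = 8; t(37) = 2; t(38) = 10; t(39) = 12; t(40) = 22; t(41) = 4; t(42) = 26.
The sequence repeats with period 40.
(418 - 1) mod 40 = 17, so t(418) = t(18) = 20.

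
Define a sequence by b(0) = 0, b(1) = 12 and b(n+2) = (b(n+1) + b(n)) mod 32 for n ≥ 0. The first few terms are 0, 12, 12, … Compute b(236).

Listing terms: b(0) = 0; b(1) = 12; b(2) = 12; b(3) = 24; b(4) = 4; b(5) = 28; b(6) = 0; b(7) = 28; b(8) = 28; b(9) = 24; b(10) = 20; b(11) = 12; b(12) = 0; b(13) = 12.
Since (b(12), b(13)) = (b(0), b(1)) = (0, 12) (two consecutive terms determine the rest), the sequence is periodic with period 12.
(236 - 0) mod 12 = 8, so b(236) = b(8) = 28.

28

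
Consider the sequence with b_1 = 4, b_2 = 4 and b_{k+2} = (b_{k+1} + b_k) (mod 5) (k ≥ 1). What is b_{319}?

4

b_1 = 4, b_2 = 4, b_3 = 3, b_4 = 2, b_5 = 0, b_6 = 2, b_7 = 2, b_8 = 4, b_9 = 1, b_{10} = 0, b_{11} = 1, b_{12} = 1, b_{13} = 2, b_{14} = 3, b_{15} = 0, b_{16} = 3, b_{17} = 3, b_{18} = 1, b_{19} = 4, b_{20} = 0, b_{21} = 4, b_{22} = 4.
Since (b_{21}, b_{22}) = (b_1, b_2) = (4, 4) (two consecutive terms determine the rest), the sequence is periodic with period 20.
So b_{319} = b_{1 + ((319-1) mod 20)} = b_{19} = 4.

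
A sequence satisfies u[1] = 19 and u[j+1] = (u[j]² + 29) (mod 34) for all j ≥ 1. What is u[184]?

Computing terms: u[1] = 19; u[2] = 16; u[3] = 13; u[4] = 28; u[5] = 31; u[6] = 4; u[7] = 11; u[8] = 14; u[9] = 21; u[10] = 28.
Since u[10] = u[4] = 28, the sequence is eventually periodic: after a pre-period of length 3 it cycles with period 6.
For j ≥ 4, u[j] depends only on (j - 4) mod 6. (184 - 4) mod 6 = 0, so u[184] = u[4] = 28.

28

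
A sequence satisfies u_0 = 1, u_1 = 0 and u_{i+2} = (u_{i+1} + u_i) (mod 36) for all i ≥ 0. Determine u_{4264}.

Computing terms: u_0 = 1, u_1 = 0, u_2 = 1, u_3 = 1, u_4 = 2, u_5 = 3, u_6 = 5, u_7 = 8, u_8 = 13, u_9 = 21, u_{10} = 34, u_{11} = 19, u_{12} = 17, u_{13} = 0, u_{14} = 17, u_{15} = 17, u_{16} = 34, u_{17} = 15, u_{18} = 13, u_{19} = 28, u_{20} = 5, u_{21} = 33, u_{22} = 2, u_{23} = 35, u_{24} = 1, u_{25} = 0.
Since (u_{24}, u_{25}) = (u_0, u_1) = (1, 0) (two consecutive terms determine the rest), the sequence is periodic with period 24.
(4264 - 0) mod 24 = 16, so u_{4264} = u_{16} = 34.

34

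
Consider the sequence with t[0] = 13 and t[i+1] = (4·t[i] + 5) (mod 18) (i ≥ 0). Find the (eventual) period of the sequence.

We have t[0] = 13, t[1] = 3, t[2] = 17, t[3] = 1, t[4] = 9, t[5] = 5, t[6] = 7, t[7] = 15, t[8] = 11, t[9] = 13.
Since t[9] = t[0] = 13, the sequence is periodic with period 9.

9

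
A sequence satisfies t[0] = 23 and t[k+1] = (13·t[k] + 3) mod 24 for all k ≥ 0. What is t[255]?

20

We have t[0] = 23,  t[1] = 14,  t[2] = 17,  t[3] = 8,  t[4] = 11,  t[5] = 2,  t[6] = 5,  t[7] = 20,  t[8] = 23.
Since t[8] = t[0] = 23, the sequence is periodic with period 8.
(255 - 0) mod 8 = 7, so t[255] = t[7] = 20.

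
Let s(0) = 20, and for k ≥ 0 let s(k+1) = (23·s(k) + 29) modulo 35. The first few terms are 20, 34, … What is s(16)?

20

Computing terms: s(0) = 20; s(1) = 34; s(2) = 6; s(3) = 27; s(4) = 20.
The sequence repeats with period 4.
(16 - 0) mod 4 = 0, so s(16) = s(0) = 20.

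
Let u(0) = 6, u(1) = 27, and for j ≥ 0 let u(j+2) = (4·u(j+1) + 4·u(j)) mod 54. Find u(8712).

6

We have u(0) = 6,  u(1) = 27,  u(2) = 24,  u(3) = 42,  u(4) = 48,  u(5) = 36,  u(6) = 12,  u(7) = 30,  u(8) = 6,  u(9) = 36,  u(10) = 6,  u(11) = 6,  u(12) = 48,  u(13) = 0,  u(14) = 30,  u(15) = 12,  u(16) = 6,  u(17) = 18,  u(18) = 42,  u(19) = 24,  u(20) = 48,  u(21) = 18,  u(22) = 48,  u(23) = 48,  u(24) = 6,  u(25) = 0,  u(26) = 24,  u(27) = 42.
Since (u(26), u(27)) = (u(2), u(3)) = (24, 42) (two consecutive terms determine the rest), the sequence is eventually periodic: after a pre-period of length 2 it cycles with period 24.
For j ≥ 2, u(j) depends only on (j - 2) mod 24. (8712 - 2) mod 24 = 22, so u(8712) = u(24) = 6.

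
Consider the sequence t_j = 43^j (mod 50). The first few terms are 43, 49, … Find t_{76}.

1

Computing terms: t_1 = 43, t_2 = 49, t_3 = 7, t_4 = 1, t_5 = 43.
Since t_5 = t_1 = 43, the sequence is periodic with period 4.
So t_{76} = t_{1 + ((76-1) mod 4)} = t_4 = 1.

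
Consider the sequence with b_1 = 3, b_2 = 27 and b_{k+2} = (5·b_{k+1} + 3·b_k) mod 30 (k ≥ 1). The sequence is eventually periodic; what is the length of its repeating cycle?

Listing terms: b_1 = 3, b_2 = 27, b_3 = 24, b_4 = 21, b_5 = 27, b_6 = 18, b_7 = 21, b_8 = 9, b_9 = 18, b_{10} = 27, b_{11} = 9, b_{12} = 6, b_{13} = 27, b_{14} = 3, b_{15} = 6, b_{16} = 9, b_{17} = 3, b_{18} = 12, b_{19} = 9, b_{20} = 21, b_{21} = 12, b_{22} = 3, b_{23} = 21, b_{24} = 24, b_{25} = 3, b_{26} = 27.
The sequence repeats with period 24.

24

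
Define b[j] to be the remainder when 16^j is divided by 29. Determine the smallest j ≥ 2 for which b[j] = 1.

Listing terms: b[1] = 16, b[2] = 24, b[3] = 7, b[4] = 25, b[5] = 23, b[6] = 20, b[7] = 1, b[8] = 16.
The sequence repeats with period 7.
The value 1 first appears (with j ≥ 2) at b[7].

7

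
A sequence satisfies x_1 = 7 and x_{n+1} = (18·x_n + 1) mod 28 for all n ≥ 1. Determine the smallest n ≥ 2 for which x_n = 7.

We have x_1 = 7; x_2 = 15; x_3 = 19; x_4 = 7.
Since x_4 = x_1 = 7, the sequence is periodic with period 3.
The value 7 next appears (with n ≥ 2) at x_4.

4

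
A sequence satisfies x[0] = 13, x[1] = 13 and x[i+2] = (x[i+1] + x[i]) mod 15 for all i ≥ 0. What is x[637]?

x[0] = 13, x[1] = 13, x[2] = 11, x[3] = 9, x[4] = 5, x[5] = 14, x[6] = 4, x[7] = 3, x[8] = 7, x[9] = 10, x[10] = 2, x[11] = 12, x[12] = 14, x[13] = 11, x[14] = 10, x[15] = 6, x[16] = 1, x[17] = 7, x[18] = 8, x[19] = 0, x[20] = 8, x[21] = 8, x[22] = 1, x[23] = 9, x[24] = 10, x[25] = 4, x[26] = 14, x[27] = 3, x[28] = 2, x[29] = 5, x[30] = 7, x[31] = 12, x[32] = 4, x[33] = 1, x[34] = 5, x[35] = 6, x[36] = 11, x[37] = 2, x[38] = 13, x[39] = 0, x[40] = 13, x[41] = 13.
The sequence repeats with period 40.
(637 - 0) mod 40 = 37, so x[637] = x[37] = 2.

2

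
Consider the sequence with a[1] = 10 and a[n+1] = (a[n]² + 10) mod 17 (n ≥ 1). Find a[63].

Computing terms: a[1] = 10, a[2] = 8, a[3] = 6, a[4] = 12, a[5] = 1, a[6] = 11, a[7] = 12.
Since a[7] = a[4] = 12, the sequence is eventually periodic: after a pre-period of length 3 it cycles with period 3.
For n ≥ 4, a[n] depends only on (n - 4) mod 3. (63 - 4) mod 3 = 2, so a[63] = a[6] = 11.

11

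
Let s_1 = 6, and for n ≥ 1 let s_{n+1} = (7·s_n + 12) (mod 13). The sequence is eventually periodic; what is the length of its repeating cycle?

12

Listing terms: s_1 = 6; s_2 = 2; s_3 = 0; s_4 = 12; s_5 = 5; s_6 = 8; s_7 = 3; s_8 = 7; s_9 = 9; s_{10} = 10; s_{11} = 4; s_{12} = 1; s_{13} = 6.
Since s_{13} = s_1 = 6, the sequence is periodic with period 12.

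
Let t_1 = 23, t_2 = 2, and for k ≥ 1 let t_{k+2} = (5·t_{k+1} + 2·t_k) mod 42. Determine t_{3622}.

Listing terms: t_1 = 23; t_2 = 2; t_3 = 14; t_4 = 32; t_5 = 20; t_6 = 38; t_7 = 20; t_8 = 8; t_9 = 38; t_{10} = 38; t_{11} = 14; t_{12} = 20; t_{13} = 2; t_{14} = 8; t_{15} = 2; t_{16} = 26; t_{17} = 8; t_{18} = 8; t_{19} = 14; t_{20} = 2; t_{21} = 38; t_{22} = 26; t_{23} = 38; t_{24} = 32; t_{25} = 26; t_{26} = 26; t_{27} = 14; t_{28} = 38; t_{29} = 8; t_{30} = 32; t_{31} = 8; t_{32} = 20; t_{33} = 32; t_{34} = 32; t_{35} = 14; t_{36} = 8; t_{37} = 26; t_{38} = 20; t_{39} = 26; t_{40} = 2; t_{41} = 20; t_{42} = 20; t_{43} = 14; t_{44} = 26; t_{45} = 32; t_{46} = 2; t_{47} = 32; t_{48} = 38; t_{49} = 2; t_{50} = 2; t_{51} = 14.
Since (t_{50}, t_{51}) = (t_2, t_3) = (2, 14) (two consecutive terms determine the rest), the sequence is eventually periodic: after a pre-period of length 1 it cycles with period 48.
For k ≥ 2, t_k depends only on (k - 2) mod 48. (3622 - 2) mod 48 = 20, so t_{3622} = t_{22} = 26.

26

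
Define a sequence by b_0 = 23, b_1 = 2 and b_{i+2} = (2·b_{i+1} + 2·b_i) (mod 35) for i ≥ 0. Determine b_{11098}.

Computing terms: b_0 = 23; b_1 = 2; b_2 = 15; b_3 = 34; b_4 = 28; b_5 = 19; b_6 = 24; b_7 = 16; b_8 = 10; b_9 = 17; b_{10} = 19; b_{11} = 2; b_{12} = 7; b_{13} = 18; b_{14} = 15; b_{15} = 31; b_{16} = 22; b_{17} = 1; b_{18} = 11; b_{19} = 24; b_{20} = 0; b_{21} = 13; b_{22} = 26; b_{23} = 8; b_{24} = 33; b_{25} = 12; b_{26} = 20; b_{27} = 29; b_{28} = 28; b_{29} = 9; b_{30} = 4; b_{31} = 26; b_{32} = 25; b_{33} = 32; b_{34} = 9; b_{35} = 12; b_{36} = 7; b_{37} = 3; b_{38} = 20; b_{39} = 11; b_{40} = 27; b_{41} = 6; b_{42} = 31; b_{43} = 4; b_{44} = 0; b_{45} = 8; b_{46} = 16; b_{47} = 13; b_{48} = 23; b_{49} = 2.
The sequence repeats with period 48.
So b_{11098} = b_{0 + ((11098-0) mod 48)} = b_{10} = 19.

19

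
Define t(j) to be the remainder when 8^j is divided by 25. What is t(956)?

6

We have t(1) = 8, t(2) = 14, t(3) = 12, t(4) = 21, t(5) = 18, t(6) = 19, t(7) = 2, t(8) = 16, t(9) = 3, t(10) = 24, t(11) = 17, t(12) = 11, t(13) = 13, t(14) = 4, t(15) = 7, t(16) = 6, t(17) = 23, t(18) = 9, t(19) = 22, t(20) = 1, t(21) = 8.
Since t(21) = t(1) = 8, the sequence is periodic with period 20.
So t(956) = t(1 + ((956-1) mod 20)) = t(16) = 6.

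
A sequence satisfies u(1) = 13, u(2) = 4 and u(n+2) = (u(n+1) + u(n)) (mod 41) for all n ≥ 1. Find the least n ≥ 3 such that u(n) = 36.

Listing terms: u(1) = 13; u(2) = 4; u(3) = 17; u(4) = 21; u(5) = 38; u(6) = 18; u(7) = 15; u(8) = 33; u(9) = 7; u(10) = 40; u(11) = 6; u(12) = 5; u(13) = 11; u(14) = 16; u(15) = 27; u(16) = 2; u(17) = 29; u(18) = 31; u(19) = 19; u(20) = 9; u(21) = 28; u(22) = 37; u(23) = 24; u(24) = 20; u(25) = 3; u(26) = 23; u(27) = 26; u(28) = 8; u(29) = 34; u(30) = 1; u(31) = 35; u(32) = 36; u(33) = 30; u(34) = 25; u(35) = 14; u(36) = 39; u(37) = 12; u(38) = 10; u(39) = 22; u(40) = 32; u(41) = 13; u(42) = 4.
The sequence repeats with period 40.
The value 36 first appears (with n ≥ 3) at u(32).

32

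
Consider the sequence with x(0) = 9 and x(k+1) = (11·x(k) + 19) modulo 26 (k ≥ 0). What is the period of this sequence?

x(0) = 9; x(1) = 14; x(2) = 17; x(3) = 24; x(4) = 23; x(5) = 12; x(6) = 21; x(7) = 16; x(8) = 13; x(9) = 6; x(10) = 7; x(11) = 18; x(12) = 9.
Since x(12) = x(0) = 9, the sequence is periodic with period 12.

12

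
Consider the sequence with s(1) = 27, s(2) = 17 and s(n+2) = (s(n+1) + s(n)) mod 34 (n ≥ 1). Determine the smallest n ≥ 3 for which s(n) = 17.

Listing terms: s(1) = 27, s(2) = 17, s(3) = 10, s(4) = 27, s(5) = 3, s(6) = 30, s(7) = 33, s(8) = 29, s(9) = 28, s(10) = 23, s(11) = 17, s(12) = 6, s(13) = 23, s(14) = 29, s(15) = 18, s(16) = 13, s(17) = 31, s(18) = 10, s(19) = 7, s(20) = 17, s(21) = 24, s(22) = 7, s(23) = 31, s(24) = 4, s(25) = 1, s(26) = 5, s(27) = 6, s(28) = 11, s(29) = 17, s(30) = 28, s(31) = 11, s(32) = 5, s(33) = 16, s(34) = 21, s(35) = 3, s(36) = 24, s(37) = 27, s(38) = 17.
Since (s(37), s(38)) = (s(1), s(2)) = (27, 17) (two consecutive terms determine the rest), the sequence is periodic with period 36.
The value 17 first appears (with n ≥ 3) at s(11).

11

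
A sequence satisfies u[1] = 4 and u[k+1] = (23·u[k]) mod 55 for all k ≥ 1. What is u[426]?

u[1] = 4, u[2] = 37, u[3] = 26, u[4] = 48, u[5] = 4.
Since u[5] = u[1] = 4, the sequence is periodic with period 4.
(426 - 1) mod 4 = 1, so u[426] = u[2] = 37.

37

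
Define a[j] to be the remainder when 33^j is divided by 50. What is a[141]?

We have a[1] = 33,  a[2] = 39,  a[3] = 37,  a[4] = 21,  a[5] = 43,  a[6] = 19,  a[7] = 27,  a[8] = 41,  a[9] = 3,  a[10] = 49,  a[11] = 17,  a[12] = 11,  a[13] = 13,  a[14] = 29,  a[15] = 7,  a[16] = 31,  a[17] = 23,  a[18] = 9,  a[19] = 47,  a[20] = 1,  a[21] = 33.
Since a[21] = a[1] = 33, the sequence is periodic with period 20.
So a[141] = a[1 + ((141-1) mod 20)] = a[1] = 33.

33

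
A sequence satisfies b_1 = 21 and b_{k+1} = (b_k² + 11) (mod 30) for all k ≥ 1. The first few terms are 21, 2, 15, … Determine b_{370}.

26

b_1 = 21, b_2 = 2, b_3 = 15, b_4 = 26, b_5 = 27, b_6 = 20, b_7 = 21.
The sequence repeats with period 6.
(370 - 1) mod 6 = 3, so b_{370} = b_4 = 26.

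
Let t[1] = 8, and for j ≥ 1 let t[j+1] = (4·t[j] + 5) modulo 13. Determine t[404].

We have t[1] = 8; t[2] = 11; t[3] = 10; t[4] = 6; t[5] = 3; t[6] = 4; t[7] = 8.
Since t[7] = t[1] = 8, the sequence is periodic with period 6.
(404 - 1) mod 6 = 1, so t[404] = t[2] = 11.

11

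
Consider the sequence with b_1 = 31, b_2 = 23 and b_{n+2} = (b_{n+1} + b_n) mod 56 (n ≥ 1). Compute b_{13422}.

16

b_1 = 31; b_2 = 23; b_3 = 54; b_4 = 21; b_5 = 19; b_6 = 40; b_7 = 3; b_8 = 43; b_9 = 46; b_{10} = 33; b_{11} = 23; b_{12} = 0; b_{13} = 23; b_{14} = 23; b_{15} = 46; b_{16} = 13; b_{17} = 3; b_{18} = 16; b_{19} = 19; b_{20} = 35; b_{21} = 54; b_{22} = 33; b_{23} = 31; b_{24} = 8; b_{25} = 39; b_{26} = 47; b_{27} = 30; b_{28} = 21; b_{29} = 51; b_{30} = 16; b_{31} = 11; b_{32} = 27; b_{33} = 38; b_{34} = 9; b_{35} = 47; b_{36} = 0; b_{37} = 47; b_{38} = 47; b_{39} = 38; b_{40} = 29; b_{41} = 11; b_{42} = 40; b_{43} = 51; b_{44} = 35; b_{45} = 30; b_{46} = 9; b_{47} = 39; b_{48} = 48; b_{49} = 31; b_{50} = 23.
The sequence repeats with period 48.
So b_{13422} = b_{1 + ((13422-1) mod 48)} = b_{30} = 16.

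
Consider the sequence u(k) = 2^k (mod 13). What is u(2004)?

Computing terms: u(0) = 1, u(1) = 2, u(2) = 4, u(3) = 8, u(4) = 3, u(5) = 6, u(6) = 12, u(7) = 11, u(8) = 9, u(9) = 5, u(10) = 10, u(11) = 7, u(12) = 1.
Since u(12) = u(0) = 1, the sequence is periodic with period 12.
So u(2004) = u(0 + ((2004-0) mod 12)) = u(0) = 1.

1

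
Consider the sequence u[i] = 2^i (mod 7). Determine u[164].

4

We have u[1] = 2,  u[2] = 4,  u[3] = 1,  u[4] = 2.
Since u[4] = u[1] = 2, the sequence is periodic with period 3.
So u[164] = u[1 + ((164-1) mod 3)] = u[2] = 4.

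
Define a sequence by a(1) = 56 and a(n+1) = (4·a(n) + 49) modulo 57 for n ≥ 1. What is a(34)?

32

We have a(1) = 56,  a(2) = 45,  a(3) = 1,  a(4) = 53,  a(5) = 33,  a(6) = 10,  a(7) = 32,  a(8) = 6,  a(9) = 16,  a(10) = 56.
The sequence repeats with period 9.
(34 - 1) mod 9 = 6, so a(34) = a(7) = 32.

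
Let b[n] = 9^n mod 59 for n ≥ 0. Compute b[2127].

Listing terms: b[0] = 1, b[1] = 9, b[2] = 22, b[3] = 21, b[4] = 12, b[5] = 49, b[6] = 28, b[7] = 16, b[8] = 26, b[9] = 57, b[10] = 41, b[11] = 15, b[12] = 17, b[13] = 35, b[14] = 20, b[15] = 3, b[16] = 27, b[17] = 7, b[18] = 4, b[19] = 36, b[20] = 29, b[21] = 25, b[22] = 48, b[23] = 19, b[24] = 53, b[25] = 5, b[26] = 45, b[27] = 51, b[28] = 46, b[29] = 1.
Since b[29] = b[0] = 1, the sequence is periodic with period 29.
So b[2127] = b[0 + ((2127-0) mod 29)] = b[10] = 41.

41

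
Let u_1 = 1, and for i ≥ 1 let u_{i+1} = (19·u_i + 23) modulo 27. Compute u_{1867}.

Computing terms: u_1 = 1, u_2 = 15, u_3 = 11, u_4 = 16, u_5 = 3, u_6 = 26, u_7 = 4, u_8 = 18, u_9 = 14, u_{10} = 19, u_{11} = 6, u_{12} = 2, u_{13} = 7, u_{14} = 21, u_{15} = 17, u_{16} = 22, u_{17} = 9, u_{18} = 5, u_{19} = 10, u_{20} = 24, u_{21} = 20, u_{22} = 25, u_{23} = 12, u_{24} = 8, u_{25} = 13, u_{26} = 0, u_{27} = 23, u_{28} = 1.
Since u_{28} = u_1 = 1, the sequence is periodic with period 27.
(1867 - 1) mod 27 = 3, so u_{1867} = u_4 = 16.

16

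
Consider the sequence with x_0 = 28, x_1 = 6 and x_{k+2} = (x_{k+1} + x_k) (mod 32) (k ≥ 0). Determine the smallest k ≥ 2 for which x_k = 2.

2

x_0 = 28, x_1 = 6, x_2 = 2, x_3 = 8, x_4 = 10, x_5 = 18, x_6 = 28, x_7 = 14, x_8 = 10, x_9 = 24, x_{10} = 2, x_{11} = 26, x_{12} = 28, x_{13} = 22, x_{14} = 18, x_{15} = 8, x_{16} = 26, x_{17} = 2, x_{18} = 28, x_{19} = 30, x_{20} = 26, x_{21} = 24, x_{22} = 18, x_{23} = 10, x_{24} = 28, x_{25} = 6.
The sequence repeats with period 24.
The value 2 first appears (with k ≥ 2) at x_2.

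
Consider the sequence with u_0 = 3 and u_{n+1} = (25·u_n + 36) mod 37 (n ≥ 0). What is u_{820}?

Listing terms: u_0 = 3,  u_1 = 0,  u_2 = 36,  u_3 = 11,  u_4 = 15,  u_5 = 4,  u_6 = 25,  u_7 = 32,  u_8 = 22,  u_9 = 31,  u_{10} = 34,  u_{11} = 35,  u_{12} = 23,  u_{13} = 19,  u_{14} = 30,  u_{15} = 9,  u_{16} = 2,  u_{17} = 12,  u_{18} = 3.
The sequence repeats with period 18.
So u_{820} = u_{0 + ((820-0) mod 18)} = u_{10} = 34.

34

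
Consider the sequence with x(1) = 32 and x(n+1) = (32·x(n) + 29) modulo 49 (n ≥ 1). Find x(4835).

We have x(1) = 32,  x(2) = 24,  x(3) = 13,  x(4) = 4,  x(5) = 10,  x(6) = 6,  x(7) = 25,  x(8) = 45,  x(9) = 48,  x(10) = 46,  x(11) = 31,  x(12) = 41,  x(13) = 18,  x(14) = 17,  x(15) = 34,  x(16) = 39,  x(17) = 3,  x(18) = 27,  x(19) = 11,  x(20) = 38,  x(21) = 20,  x(22) = 32.
The sequence repeats with period 21.
So x(4835) = x(1 + ((4835-1) mod 21)) = x(5) = 10.

10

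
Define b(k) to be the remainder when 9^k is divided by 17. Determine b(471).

We have b(1) = 9; b(2) = 13; b(3) = 15; b(4) = 16; b(5) = 8; b(6) = 4; b(7) = 2; b(8) = 1; b(9) = 9.
Since b(9) = b(1) = 9, the sequence is periodic with period 8.
(471 - 1) mod 8 = 6, so b(471) = b(7) = 2.

2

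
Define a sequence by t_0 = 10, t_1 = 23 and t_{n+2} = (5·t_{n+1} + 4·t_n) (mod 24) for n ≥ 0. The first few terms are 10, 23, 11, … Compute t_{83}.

We have t_0 = 10,  t_1 = 23,  t_2 = 11,  t_3 = 3,  t_4 = 11,  t_5 = 19,  t_6 = 19,  t_7 = 3,  t_8 = 19,  t_9 = 11,  t_{10} = 11,  t_{11} = 3.
Since (t_{10}, t_{11}) = (t_2, t_3) = (11, 3) (two consecutive terms determine the rest), the sequence is eventually periodic: after a pre-period of length 2 it cycles with period 8.
For n ≥ 2, t_n depends only on (n - 2) mod 8. (83 - 2) mod 8 = 1, so t_{83} = t_3 = 3.

3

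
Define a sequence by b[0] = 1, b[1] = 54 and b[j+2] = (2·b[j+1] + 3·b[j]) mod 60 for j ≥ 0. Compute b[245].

Computing terms: b[0] = 1; b[1] = 54; b[2] = 51; b[3] = 24; b[4] = 21; b[5] = 54; b[6] = 51.
Since (b[5], b[6]) = (b[1], b[2]) = (54, 51) (two consecutive terms determine the rest), the sequence is eventually periodic: after a pre-period of length 1 it cycles with period 4.
For j ≥ 1, b[j] depends only on (j - 1) mod 4. (245 - 1) mod 4 = 0, so b[245] = b[1] = 54.

54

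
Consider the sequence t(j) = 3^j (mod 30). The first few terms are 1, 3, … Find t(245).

Listing terms: t(0) = 1, t(1) = 3, t(2) = 9, t(3) = 27, t(4) = 21, t(5) = 3.
Since t(5) = t(1) = 3, the sequence is eventually periodic: after a pre-period of length 1 it cycles with period 4.
For j ≥ 1, t(j) depends only on (j - 1) mod 4. (245 - 1) mod 4 = 0, so t(245) = t(1) = 3.

3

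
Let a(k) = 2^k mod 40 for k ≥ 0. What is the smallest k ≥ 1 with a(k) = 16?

Listing terms: a(0) = 1,  a(1) = 2,  a(2) = 4,  a(3) = 8,  a(4) = 16,  a(5) = 32,  a(6) = 24,  a(7) = 8.
Since a(7) = a(3) = 8, the sequence is eventually periodic: after a pre-period of length 3 it cycles with period 4.
The value 16 first appears (with k ≥ 1) at a(4).

4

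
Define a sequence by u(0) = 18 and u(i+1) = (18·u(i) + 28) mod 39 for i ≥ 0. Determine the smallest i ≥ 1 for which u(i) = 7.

We have u(0) = 18,  u(1) = 1,  u(2) = 7,  u(3) = 37,  u(4) = 31,  u(5) = 1.
Since u(5) = u(1) = 1, the sequence is eventually periodic: after a pre-period of length 1 it cycles with period 4.
The value 7 first appears (with i ≥ 1) at u(2).

2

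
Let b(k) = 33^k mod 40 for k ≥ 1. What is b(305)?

Listing terms: b(1) = 33,  b(2) = 9,  b(3) = 17,  b(4) = 1,  b(5) = 33.
The sequence repeats with period 4.
(305 - 1) mod 4 = 0, so b(305) = b(1) = 33.

33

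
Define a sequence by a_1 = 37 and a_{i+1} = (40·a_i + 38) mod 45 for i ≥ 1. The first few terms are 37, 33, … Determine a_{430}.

a_1 = 37,  a_2 = 33,  a_3 = 8,  a_4 = 43,  a_5 = 3,  a_6 = 23,  a_7 = 13,  a_8 = 18,  a_9 = 38,  a_{10} = 28,  a_{11} = 33.
Since a_{11} = a_2 = 33, the sequence is eventually periodic: after a pre-period of length 1 it cycles with period 9.
For i ≥ 2, a_i depends only on (i - 2) mod 9. (430 - 2) mod 9 = 5, so a_{430} = a_7 = 13.

13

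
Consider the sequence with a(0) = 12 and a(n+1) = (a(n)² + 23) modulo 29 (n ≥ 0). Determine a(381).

Listing terms: a(0) = 12, a(1) = 22, a(2) = 14, a(3) = 16, a(4) = 18, a(5) = 28, a(6) = 24, a(7) = 19, a(8) = 7, a(9) = 14.
Since a(9) = a(2) = 14, the sequence is eventually periodic: after a pre-period of length 2 it cycles with period 7.
For n ≥ 2, a(n) depends only on (n - 2) mod 7. (381 - 2) mod 7 = 1, so a(381) = a(3) = 16.

16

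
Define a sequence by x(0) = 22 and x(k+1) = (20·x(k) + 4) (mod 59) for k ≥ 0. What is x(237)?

We have x(0) = 22; x(1) = 31; x(2) = 34; x(3) = 35; x(4) = 55; x(5) = 42; x(6) = 18; x(7) = 10; x(8) = 27; x(9) = 13; x(10) = 28; x(11) = 33; x(12) = 15; x(13) = 9; x(14) = 7; x(15) = 26; x(16) = 52; x(17) = 41; x(18) = 57; x(19) = 23; x(20) = 51; x(21) = 21; x(22) = 11; x(23) = 47; x(24) = 0; x(25) = 4; x(26) = 25; x(27) = 32; x(28) = 54; x(29) = 22.
The sequence repeats with period 29.
(237 - 0) mod 29 = 5, so x(237) = x(5) = 42.

42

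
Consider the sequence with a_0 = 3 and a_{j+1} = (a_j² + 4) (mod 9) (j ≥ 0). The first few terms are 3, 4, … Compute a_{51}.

Listing terms: a_0 = 3, a_1 = 4, a_2 = 2, a_3 = 8, a_4 = 5, a_5 = 2.
Since a_5 = a_2 = 2, the sequence is eventually periodic: after a pre-period of length 2 it cycles with period 3.
For j ≥ 2, a_j depends only on (j - 2) mod 3. (51 - 2) mod 3 = 1, so a_{51} = a_3 = 8.

8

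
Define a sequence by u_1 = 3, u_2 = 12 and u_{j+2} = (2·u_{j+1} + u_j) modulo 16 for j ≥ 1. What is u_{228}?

Listing terms: u_1 = 3,  u_2 = 12,  u_3 = 11,  u_4 = 2,  u_5 = 15,  u_6 = 0,  u_7 = 15,  u_8 = 14,  u_9 = 11,  u_{10} = 4,  u_{11} = 3,  u_{12} = 10,  u_{13} = 7,  u_{14} = 8,  u_{15} = 7,  u_{16} = 6,  u_{17} = 3,  u_{18} = 12.
The sequence repeats with period 16.
(228 - 1) mod 16 = 3, so u_{228} = u_4 = 2.

2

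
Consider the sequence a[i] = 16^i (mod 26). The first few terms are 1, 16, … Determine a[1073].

22

Listing terms: a[0] = 1; a[1] = 16; a[2] = 22; a[3] = 14; a[4] = 16.
Since a[4] = a[1] = 16, the sequence is eventually periodic: after a pre-period of length 1 it cycles with period 3.
For i ≥ 1, a[i] depends only on (i - 1) mod 3. (1073 - 1) mod 3 = 1, so a[1073] = a[2] = 22.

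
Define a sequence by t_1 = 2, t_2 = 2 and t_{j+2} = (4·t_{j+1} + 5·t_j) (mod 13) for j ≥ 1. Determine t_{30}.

2

Computing terms: t_1 = 2, t_2 = 2, t_3 = 5, t_4 = 4, t_5 = 2, t_6 = 2.
The sequence repeats with period 4.
(30 - 1) mod 4 = 1, so t_{30} = t_2 = 2.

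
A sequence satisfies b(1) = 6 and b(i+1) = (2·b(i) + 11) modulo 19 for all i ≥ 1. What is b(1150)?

b(1) = 6,  b(2) = 4,  b(3) = 0,  b(4) = 11,  b(5) = 14,  b(6) = 1,  b(7) = 13,  b(8) = 18,  b(9) = 9,  b(10) = 10,  b(11) = 12,  b(12) = 16,  b(13) = 5,  b(14) = 2,  b(15) = 15,  b(16) = 3,  b(17) = 17,  b(18) = 7,  b(19) = 6.
The sequence repeats with period 18.
(1150 - 1) mod 18 = 15, so b(1150) = b(16) = 3.

3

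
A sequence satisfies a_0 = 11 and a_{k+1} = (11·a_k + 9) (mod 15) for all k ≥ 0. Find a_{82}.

We have a_0 = 11, a_1 = 10, a_2 = 14, a_3 = 13, a_4 = 2, a_5 = 1, a_6 = 5, a_7 = 4, a_8 = 8, a_9 = 7, a_{10} = 11.
The sequence repeats with period 10.
So a_{82} = a_{0 + ((82-0) mod 10)} = a_2 = 14.

14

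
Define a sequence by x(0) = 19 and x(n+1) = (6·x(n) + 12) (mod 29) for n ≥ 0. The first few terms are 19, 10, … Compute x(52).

Computing terms: x(0) = 19, x(1) = 10, x(2) = 14, x(3) = 9, x(4) = 8, x(5) = 2, x(6) = 24, x(7) = 11, x(8) = 20, x(9) = 16, x(10) = 21, x(11) = 22, x(12) = 28, x(13) = 6, x(14) = 19.
Since x(14) = x(0) = 19, the sequence is periodic with period 14.
(52 - 0) mod 14 = 10, so x(52) = x(10) = 21.

21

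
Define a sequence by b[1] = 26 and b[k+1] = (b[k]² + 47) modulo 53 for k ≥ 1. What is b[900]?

We have b[1] = 26; b[2] = 34; b[3] = 37; b[4] = 38; b[5] = 7; b[6] = 43; b[7] = 41; b[8] = 32; b[9] = 11; b[10] = 9; b[11] = 22; b[12] = 1; b[13] = 48; b[14] = 19; b[15] = 37.
Since b[15] = b[3] = 37, the sequence is eventually periodic: after a pre-period of length 2 it cycles with period 12.
For k ≥ 3, b[k] depends only on (k - 3) mod 12. (900 - 3) mod 12 = 9, so b[900] = b[12] = 1.

1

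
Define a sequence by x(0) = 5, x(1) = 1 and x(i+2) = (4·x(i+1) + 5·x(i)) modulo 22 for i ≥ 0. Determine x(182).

We have x(0) = 5; x(1) = 1; x(2) = 7; x(3) = 11; x(4) = 13; x(5) = 19; x(6) = 9; x(7) = 21; x(8) = 19; x(9) = 5; x(10) = 5; x(11) = 1.
Since (x(10), x(11)) = (x(0), x(1)) = (5, 1) (two consecutive terms determine the rest), the sequence is periodic with period 10.
(182 - 0) mod 10 = 2, so x(182) = x(2) = 7.

7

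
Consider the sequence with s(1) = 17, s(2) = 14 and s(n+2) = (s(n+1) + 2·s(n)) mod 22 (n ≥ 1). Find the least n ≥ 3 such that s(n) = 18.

s(1) = 17, s(2) = 14, s(3) = 4, s(4) = 10, s(5) = 18, s(6) = 16, s(7) = 8, s(8) = 18, s(9) = 12, s(10) = 4, s(11) = 6, s(12) = 14, s(13) = 4.
Since (s(12), s(13)) = (s(2), s(3)) = (14, 4) (two consecutive terms determine the rest), the sequence is eventually periodic: after a pre-period of length 1 it cycles with period 10.
The value 18 first appears (with n ≥ 3) at s(5).

5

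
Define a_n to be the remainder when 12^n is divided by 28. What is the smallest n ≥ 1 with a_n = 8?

Computing terms: a_0 = 1,  a_1 = 12,  a_2 = 4,  a_3 = 20,  a_4 = 16,  a_5 = 24,  a_6 = 8,  a_7 = 12.
Since a_7 = a_1 = 12, the sequence is eventually periodic: after a pre-period of length 1 it cycles with period 6.
The value 8 first appears (with n ≥ 1) at a_6.

6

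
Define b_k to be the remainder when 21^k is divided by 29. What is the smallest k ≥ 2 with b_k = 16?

Computing terms: b_1 = 21; b_2 = 6; b_3 = 10; b_4 = 7; b_5 = 2; b_6 = 13; b_7 = 12; b_8 = 20; b_9 = 14; b_{10} = 4; b_{11} = 26; b_{12} = 24; b_{13} = 11; b_{14} = 28; b_{15} = 8; b_{16} = 23; b_{17} = 19; b_{18} = 22; b_{19} = 27; b_{20} = 16; b_{21} = 17; b_{22} = 9; b_{23} = 15; b_{24} = 25; b_{25} = 3; b_{26} = 5; b_{27} = 18; b_{28} = 1; b_{29} = 21.
The sequence repeats with period 28.
The value 16 first appears (with k ≥ 2) at b_{20}.

20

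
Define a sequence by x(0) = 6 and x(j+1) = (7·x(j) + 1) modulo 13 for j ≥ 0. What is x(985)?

We have x(0) = 6; x(1) = 4; x(2) = 3; x(3) = 9; x(4) = 12; x(5) = 7; x(6) = 11; x(7) = 0; x(8) = 1; x(9) = 8; x(10) = 5; x(11) = 10; x(12) = 6.
Since x(12) = x(0) = 6, the sequence is periodic with period 12.
(985 - 0) mod 12 = 1, so x(985) = x(1) = 4.

4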